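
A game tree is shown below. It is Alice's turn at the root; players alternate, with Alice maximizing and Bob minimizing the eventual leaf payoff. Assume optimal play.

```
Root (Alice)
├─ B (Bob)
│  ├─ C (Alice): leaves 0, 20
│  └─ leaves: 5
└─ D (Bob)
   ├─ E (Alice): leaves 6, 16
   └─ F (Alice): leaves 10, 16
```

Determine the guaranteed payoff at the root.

16

C (Alice): max(0, 20) = 20
B (Bob): min(20, 5) = 5
E (Alice): max(6, 16) = 16
F (Alice): max(10, 16) = 16
D (Bob): min(16, 16) = 16
Root (Alice): max(5, 16) = 16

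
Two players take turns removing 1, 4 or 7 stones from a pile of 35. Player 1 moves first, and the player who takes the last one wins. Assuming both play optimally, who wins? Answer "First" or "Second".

First

W/L table (W = player to move can force a win):
i:   0  1  2  3  4  5  6  7  8  9 10 11 12 13 14 15 16 17 18 19 20 21 22 23 24 25 26 27 28 29 30 31 32 33 34 35
     L  W  L  W  W  L  W  W  L  W  L  W  W  L  W  W  L  W  L  W  W  L  W  W  L  W  L  W  W  L  W  W  L  W  L  W
Position 35 is W, so the first player wins.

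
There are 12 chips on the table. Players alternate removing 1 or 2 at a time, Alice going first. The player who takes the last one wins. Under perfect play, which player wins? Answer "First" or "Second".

Second

Positions where the player to move wins (W) vs loses (L):
i:   0  1  2  3  4  5  6  7  8  9 10 11 12
     L  W  W  L  W  W  L  W  W  L  W  W  L
Position 12 is L, so the second player wins.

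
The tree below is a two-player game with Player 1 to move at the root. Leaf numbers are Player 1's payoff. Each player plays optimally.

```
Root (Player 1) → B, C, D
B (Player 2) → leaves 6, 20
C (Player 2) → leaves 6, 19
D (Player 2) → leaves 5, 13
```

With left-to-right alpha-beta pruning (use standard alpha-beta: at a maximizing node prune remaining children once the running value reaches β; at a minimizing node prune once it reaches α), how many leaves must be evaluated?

4

B [α=-∞,β=+∞]: v=6
C [α=6,β=+∞]: v=6 after child 1 ≤ α → α-cutoff, skip 1
D [α=6,β=+∞]: v=5 after child 1 ≤ α → α-cutoff, skip 1
Root [α=-∞,β=+∞]: v=6
Leaves evaluated: 4 of 6.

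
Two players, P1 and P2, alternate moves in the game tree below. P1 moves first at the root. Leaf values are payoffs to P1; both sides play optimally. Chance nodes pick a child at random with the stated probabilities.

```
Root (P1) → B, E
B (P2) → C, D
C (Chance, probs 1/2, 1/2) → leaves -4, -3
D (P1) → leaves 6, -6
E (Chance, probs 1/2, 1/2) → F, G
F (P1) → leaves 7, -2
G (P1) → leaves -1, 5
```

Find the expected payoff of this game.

C (Chance): 1/2·-4 + 1/2·-3 = -3.5
D (P1): max(6, -6) = 6
B (P2): min(-3.5, 6) = -3.5
F (P1): max(7, -2) = 7
G (P1): max(-1, 5) = 5
E (Chance): 1/2·7 + 1/2·5 = 6
Root (P1): max(-3.5, 6) = 6

6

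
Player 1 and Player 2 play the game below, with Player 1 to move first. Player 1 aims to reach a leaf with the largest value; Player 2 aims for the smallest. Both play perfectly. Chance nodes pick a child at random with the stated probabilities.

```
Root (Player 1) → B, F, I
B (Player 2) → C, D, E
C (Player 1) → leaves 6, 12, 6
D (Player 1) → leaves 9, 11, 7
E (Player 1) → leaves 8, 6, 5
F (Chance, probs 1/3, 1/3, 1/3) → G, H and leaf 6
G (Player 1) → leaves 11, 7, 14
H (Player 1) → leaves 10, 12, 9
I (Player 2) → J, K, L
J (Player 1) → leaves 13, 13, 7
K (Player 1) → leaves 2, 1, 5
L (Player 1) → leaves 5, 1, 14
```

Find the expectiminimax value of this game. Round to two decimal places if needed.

C (Player 1): max(6, 12, 6) = 12
D (Player 1): max(9, 11, 7) = 11
E (Player 1): max(8, 6, 5) = 8
B (Player 2): min(12, 11, 8) = 8
G (Player 1): max(11, 7, 14) = 14
H (Player 1): max(10, 12, 9) = 12
F (Chance): 1/3·14 + 1/3·12 + 1/3·6 = 10.67
J (Player 1): max(13, 13, 7) = 13
K (Player 1): max(2, 1, 5) = 5
L (Player 1): max(5, 1, 14) = 14
I (Player 2): min(13, 5, 14) = 5
Root (Player 1): max(8, 10.67, 5) = 10.67

10.67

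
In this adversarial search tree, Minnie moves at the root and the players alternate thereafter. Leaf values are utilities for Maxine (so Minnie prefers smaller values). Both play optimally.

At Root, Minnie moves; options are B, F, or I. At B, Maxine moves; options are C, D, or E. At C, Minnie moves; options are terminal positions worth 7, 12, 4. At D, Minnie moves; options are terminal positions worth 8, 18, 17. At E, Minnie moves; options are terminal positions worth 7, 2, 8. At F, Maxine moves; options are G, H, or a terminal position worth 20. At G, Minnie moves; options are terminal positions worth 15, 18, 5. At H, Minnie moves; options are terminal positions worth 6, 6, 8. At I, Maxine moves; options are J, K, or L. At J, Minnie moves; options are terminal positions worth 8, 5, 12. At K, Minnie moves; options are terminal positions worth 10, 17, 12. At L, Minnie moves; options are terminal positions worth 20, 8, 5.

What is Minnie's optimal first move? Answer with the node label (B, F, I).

C (Minnie): min(7, 12, 4) = 4
D (Minnie): min(8, 18, 17) = 8
E (Minnie): min(7, 2, 8) = 2
B (Maxine): max(4, 8, 2) = 8
G (Minnie): min(15, 18, 5) = 5
H (Minnie): min(6, 6, 8) = 6
F (Maxine): max(5, 6, 20) = 20
J (Minnie): min(8, 5, 12) = 5
K (Minnie): min(10, 17, 12) = 10
L (Minnie): min(20, 8, 5) = 5
I (Maxine): max(5, 10, 5) = 10
Root (Minnie): min(8, 20, 10) = 8
Minnie picks the child with the lowest value: B (value 8).

B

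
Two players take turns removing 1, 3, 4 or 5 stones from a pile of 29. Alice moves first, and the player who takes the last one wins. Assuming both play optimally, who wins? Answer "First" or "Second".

i:   0  1  2  3  4  5  6  7  8  9 10 11 12 13 14 15 16 17 18 19 20 21 22 23 24 25 26 27 28 29
     L  W  L  W  W  W  W  W  L  W  L  W  W  W  W  W  L  W  L  W  W  W  W  W  L  W  L  W  W  W
Position 29 is W, so the first player wins.

First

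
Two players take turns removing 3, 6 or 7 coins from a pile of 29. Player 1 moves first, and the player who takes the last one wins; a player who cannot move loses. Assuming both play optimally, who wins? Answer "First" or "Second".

First

Positions where the player to move wins (W) vs loses (L):
i:   0  1  2  3  4  5  6  7  8  9 10 11 12 13 14 15 16 17 18 19 20 21 22 23 24 25 26 27 28 29
     L  L  L  W  W  W  W  W  W  W  L  L  L  W  W  W  W  W  W  W  L  L  L  W  W  W  W  W  W  W
Position 29 is W, so the first player wins.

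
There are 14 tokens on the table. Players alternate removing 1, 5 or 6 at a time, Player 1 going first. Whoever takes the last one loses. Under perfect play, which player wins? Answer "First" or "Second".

Mark each pile size as W (mover wins) or L (mover loses):
i:   0  1  2  3  4  5  6  7  8  9 10 11 12 13 14
     W  L  W  L  W  L  W  W  W  W  W  W  L  W  L
Position 14 is L, so the second player wins.

Second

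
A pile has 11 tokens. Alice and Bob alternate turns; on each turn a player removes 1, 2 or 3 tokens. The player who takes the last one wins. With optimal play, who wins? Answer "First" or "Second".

First

W/L table (W = player to move can force a win):
i:   0  1  2  3  4  5  6  7  8  9 10 11
     L  W  W  W  L  W  W  W  L  W  W  W
Position 11 is W, so the first player wins.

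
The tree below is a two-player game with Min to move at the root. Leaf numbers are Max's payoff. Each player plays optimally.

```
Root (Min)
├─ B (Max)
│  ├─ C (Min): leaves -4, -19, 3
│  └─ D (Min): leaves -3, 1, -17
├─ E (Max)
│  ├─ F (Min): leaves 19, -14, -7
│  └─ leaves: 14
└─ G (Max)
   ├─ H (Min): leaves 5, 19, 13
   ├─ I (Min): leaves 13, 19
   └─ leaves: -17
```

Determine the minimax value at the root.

-17

C (Min): min(-4, -19, 3) = -19
D (Min): min(-3, 1, -17) = -17
B (Max): max(-19, -17) = -17
F (Min): min(19, -14, -7) = -14
E (Max): max(-14, 14) = 14
H (Min): min(5, 19, 13) = 5
I (Min): min(13, 19) = 13
G (Max): max(5, 13, -17) = 13
Root (Min): min(-17, 14, 13) = -17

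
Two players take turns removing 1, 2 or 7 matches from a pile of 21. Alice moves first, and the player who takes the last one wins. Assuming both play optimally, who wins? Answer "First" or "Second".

Compute winning (W) and losing (L) positions by backward induction:
i:   0  1  2  3  4  5  6  7  8  9 10 11 12 13 14 15 16 17 18 19 20 21
     L  W  W  L  W  W  L  W  W  L  W  W  L  W  W  L  W  W  L  W  W  L
Position 21 is L, so the second player wins.

Second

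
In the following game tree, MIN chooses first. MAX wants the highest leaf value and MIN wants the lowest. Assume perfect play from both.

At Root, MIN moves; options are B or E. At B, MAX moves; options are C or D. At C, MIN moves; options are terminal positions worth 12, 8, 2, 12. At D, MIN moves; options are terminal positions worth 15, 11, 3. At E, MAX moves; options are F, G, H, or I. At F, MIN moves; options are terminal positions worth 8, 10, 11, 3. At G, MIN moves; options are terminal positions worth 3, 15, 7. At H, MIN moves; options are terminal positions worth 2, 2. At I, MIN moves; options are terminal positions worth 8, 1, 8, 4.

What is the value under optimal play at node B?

C: min(12, 8, 2, 12) = 2
D: min(15, 11, 3) = 3
B: max(2, 3) = 3

3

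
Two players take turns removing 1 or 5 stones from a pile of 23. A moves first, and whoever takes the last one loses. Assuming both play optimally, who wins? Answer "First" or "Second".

Compute winning (W) and losing (L) positions by backward induction:
i:   0  1  2  3  4  5  6  7  8  9 10 11 12 13 14 15 16 17 18 19 20 21 22 23
     W  L  W  L  W  L  W  L  W  L  W  L  W  L  W  L  W  L  W  L  W  L  W  L
Position 23 is L, so the second player wins.

Second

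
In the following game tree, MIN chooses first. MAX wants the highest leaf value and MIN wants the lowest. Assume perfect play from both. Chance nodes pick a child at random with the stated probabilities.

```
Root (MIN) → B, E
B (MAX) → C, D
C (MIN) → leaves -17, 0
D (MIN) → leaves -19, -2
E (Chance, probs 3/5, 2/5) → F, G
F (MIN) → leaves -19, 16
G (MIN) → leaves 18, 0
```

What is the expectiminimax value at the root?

-17

C (MIN): min(-17, 0) = -17
D (MIN): min(-19, -2) = -19
B (MAX): max(-17, -19) = -17
F (MIN): min(-19, 16) = -19
G (MIN): min(18, 0) = 0
E (Chance): 3/5·-19 + 2/5·0 = -11.4
Root (MIN): min(-17, -11.4) = -17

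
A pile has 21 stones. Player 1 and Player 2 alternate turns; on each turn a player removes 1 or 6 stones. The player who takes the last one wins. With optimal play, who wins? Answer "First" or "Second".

Second

W/L table (W = player to move can force a win):
i:   0  1  2  3  4  5  6  7  8  9 10 11 12 13 14 15 16 17 18 19 20 21
     L  W  L  W  L  W  W  L  W  L  W  L  W  W  L  W  L  W  L  W  W  L
Position 21 is L, so the second player wins.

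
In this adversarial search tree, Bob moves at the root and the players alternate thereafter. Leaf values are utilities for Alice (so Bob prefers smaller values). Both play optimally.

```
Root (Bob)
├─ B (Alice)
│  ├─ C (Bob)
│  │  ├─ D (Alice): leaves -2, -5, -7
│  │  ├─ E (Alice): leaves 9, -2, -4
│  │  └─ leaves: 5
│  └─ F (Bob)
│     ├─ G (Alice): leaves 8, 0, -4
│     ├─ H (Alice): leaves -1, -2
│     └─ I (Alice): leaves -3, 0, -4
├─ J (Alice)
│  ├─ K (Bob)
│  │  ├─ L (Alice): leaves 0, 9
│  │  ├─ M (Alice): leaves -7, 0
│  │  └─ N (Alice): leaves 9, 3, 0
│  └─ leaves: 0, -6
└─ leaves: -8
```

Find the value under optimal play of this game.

D (Alice): max(-2, -5, -7) = -2
E (Alice): max(9, -2, -4) = 9
C (Bob): min(-2, 9, 5) = -2
G (Alice): max(8, 0, -4) = 8
H (Alice): max(-1, -2) = -1
I (Alice): max(-3, 0, -4) = 0
F (Bob): min(8, -1, 0) = -1
B (Alice): max(-2, -1) = -1
L (Alice): max(0, 9) = 9
M (Alice): max(-7, 0) = 0
N (Alice): max(9, 3, 0) = 9
K (Bob): min(9, 0, 9) = 0
J (Alice): max(0, 0, -6) = 0
Root (Bob): min(-1, 0, -8) = -8

-8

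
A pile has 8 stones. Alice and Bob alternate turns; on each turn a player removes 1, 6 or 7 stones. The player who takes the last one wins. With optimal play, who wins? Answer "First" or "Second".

First

W/L table (W = player to move can force a win):
i:   0  1  2  3  4  5  6  7  8
     L  W  L  W  L  W  W  W  W
Position 8 is W, so the first player wins.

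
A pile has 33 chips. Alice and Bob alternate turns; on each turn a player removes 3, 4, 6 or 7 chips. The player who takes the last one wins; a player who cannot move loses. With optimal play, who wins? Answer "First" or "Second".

Mark each pile size as W (mover wins) or L (mover loses):
i:   0  1  2  3  4  5  6  7  8  9 10 11 12 13 14 15 16 17 18 19 20 21 22 23 24 25 26 27 28 29 30 31 32 33
     L  L  L  W  W  W  W  W  W  W  L  L  L  W  W  W  W  W  W  W  L  L  L  W  W  W  W  W  W  W  L  L  L  W
Position 33 is W, so the first player wins.

First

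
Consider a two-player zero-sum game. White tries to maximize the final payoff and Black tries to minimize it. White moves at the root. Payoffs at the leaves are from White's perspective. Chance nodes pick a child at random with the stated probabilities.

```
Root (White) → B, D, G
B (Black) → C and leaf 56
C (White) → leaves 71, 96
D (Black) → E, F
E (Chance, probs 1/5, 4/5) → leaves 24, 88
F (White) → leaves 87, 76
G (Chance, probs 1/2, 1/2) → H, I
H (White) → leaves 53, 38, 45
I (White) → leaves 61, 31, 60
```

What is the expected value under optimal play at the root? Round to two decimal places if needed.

C (White): max(71, 96) = 96
B (Black): min(96, 56) = 56
E (Chance): 1/5·24 + 4/5·88 = 75.2
F (White): max(87, 76) = 87
D (Black): min(75.2, 87) = 75.2
H (White): max(53, 38, 45) = 53
I (White): max(61, 31, 60) = 61
G (Chance): 1/2·53 + 1/2·61 = 57
Root (White): max(56, 75.2, 57) = 75.2

75.2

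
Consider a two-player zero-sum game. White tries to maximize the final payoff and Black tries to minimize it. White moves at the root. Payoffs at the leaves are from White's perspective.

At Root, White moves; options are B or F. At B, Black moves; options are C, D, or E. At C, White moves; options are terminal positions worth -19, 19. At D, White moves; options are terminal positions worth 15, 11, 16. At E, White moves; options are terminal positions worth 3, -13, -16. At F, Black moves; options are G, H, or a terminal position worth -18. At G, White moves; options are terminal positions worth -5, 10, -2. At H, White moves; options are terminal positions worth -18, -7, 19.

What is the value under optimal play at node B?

C: max(-19, 19) = 19
D: max(15, 11, 16) = 16
E: max(3, -13, -16) = 3
B: min(19, 16, 3) = 3

3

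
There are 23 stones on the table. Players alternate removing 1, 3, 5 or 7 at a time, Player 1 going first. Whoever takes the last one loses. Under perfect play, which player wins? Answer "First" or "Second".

Second

Positions where the player to move wins (W) vs loses (L):
i:   0  1  2  3  4  5  6  7  8  9 10 11 12 13 14 15 16 17 18 19 20 21 22 23
     W  L  W  L  W  L  W  L  W  L  W  L  W  L  W  L  W  L  W  L  W  L  W  L
Position 23 is L, so the second player wins.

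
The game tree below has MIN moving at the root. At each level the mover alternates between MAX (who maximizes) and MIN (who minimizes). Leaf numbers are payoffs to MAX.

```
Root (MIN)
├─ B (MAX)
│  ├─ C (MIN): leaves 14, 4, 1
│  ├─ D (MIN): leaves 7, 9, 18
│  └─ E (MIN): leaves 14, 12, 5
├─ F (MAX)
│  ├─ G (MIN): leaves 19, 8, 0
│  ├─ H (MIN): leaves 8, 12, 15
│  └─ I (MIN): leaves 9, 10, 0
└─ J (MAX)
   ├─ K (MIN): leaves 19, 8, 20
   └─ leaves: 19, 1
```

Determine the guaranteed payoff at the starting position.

7

C (MIN): min(14, 4, 1) = 1
D (MIN): min(7, 9, 18) = 7
E (MIN): min(14, 12, 5) = 5
B (MAX): max(1, 7, 5) = 7
G (MIN): min(19, 8, 0) = 0
H (MIN): min(8, 12, 15) = 8
I (MIN): min(9, 10, 0) = 0
F (MAX): max(0, 8, 0) = 8
K (MIN): min(19, 8, 20) = 8
J (MAX): max(8, 19, 1) = 19
Root (MIN): min(7, 8, 19) = 7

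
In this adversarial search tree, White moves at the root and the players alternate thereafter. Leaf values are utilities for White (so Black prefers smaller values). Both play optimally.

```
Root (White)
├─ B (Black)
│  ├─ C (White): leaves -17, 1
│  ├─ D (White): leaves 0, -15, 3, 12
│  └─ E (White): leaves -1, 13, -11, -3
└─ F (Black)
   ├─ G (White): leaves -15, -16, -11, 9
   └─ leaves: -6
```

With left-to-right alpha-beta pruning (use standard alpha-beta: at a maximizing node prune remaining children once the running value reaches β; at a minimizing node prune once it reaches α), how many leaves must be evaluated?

C [α=-∞,β=+∞]: v=1
D [α=-∞,β=1]: v=3 after child 3 ≥ β → β-cutoff, skip 1
E [α=-∞,β=1]: v=13 after child 2 ≥ β → β-cutoff, skip 2
B [α=-∞,β=+∞]: v=1
G [α=1,β=+∞]: v=9
F [α=1,β=+∞]: v=-6
Root [α=-∞,β=+∞]: v=1
Leaves evaluated: 12 of 15.

12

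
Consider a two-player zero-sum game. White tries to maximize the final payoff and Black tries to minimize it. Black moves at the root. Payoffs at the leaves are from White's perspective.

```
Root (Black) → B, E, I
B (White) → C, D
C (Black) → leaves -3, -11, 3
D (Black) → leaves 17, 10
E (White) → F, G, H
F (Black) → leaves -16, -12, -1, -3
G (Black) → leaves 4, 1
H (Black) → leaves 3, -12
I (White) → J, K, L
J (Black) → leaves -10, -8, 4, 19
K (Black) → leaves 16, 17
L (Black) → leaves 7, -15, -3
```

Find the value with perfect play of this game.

1

C (Black): min(-3, -11, 3) = -11
D (Black): min(17, 10) = 10
B (White): max(-11, 10) = 10
F (Black): min(-16, -12, -1, -3) = -16
G (Black): min(4, 1) = 1
H (Black): min(3, -12) = -12
E (White): max(-16, 1, -12) = 1
J (Black): min(-10, -8, 4, 19) = -10
K (Black): min(16, 17) = 16
L (Black): min(7, -15, -3) = -15
I (White): max(-10, 16, -15) = 16
Root (Black): min(10, 1, 16) = 1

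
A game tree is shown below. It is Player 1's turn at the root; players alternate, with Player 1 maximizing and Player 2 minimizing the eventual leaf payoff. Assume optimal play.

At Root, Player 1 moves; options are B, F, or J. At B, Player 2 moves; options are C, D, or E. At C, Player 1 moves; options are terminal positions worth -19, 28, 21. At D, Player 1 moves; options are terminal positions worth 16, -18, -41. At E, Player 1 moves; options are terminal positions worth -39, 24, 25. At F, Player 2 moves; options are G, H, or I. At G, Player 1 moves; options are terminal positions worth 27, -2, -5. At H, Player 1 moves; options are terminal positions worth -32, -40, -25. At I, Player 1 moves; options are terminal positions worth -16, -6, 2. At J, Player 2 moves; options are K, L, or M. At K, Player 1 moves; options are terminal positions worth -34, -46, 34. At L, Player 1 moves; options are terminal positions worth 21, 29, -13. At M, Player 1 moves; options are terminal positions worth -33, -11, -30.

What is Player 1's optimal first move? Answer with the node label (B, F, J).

C (Player 1): max(-19, 28, 21) = 28
D (Player 1): max(16, -18, -41) = 16
E (Player 1): max(-39, 24, 25) = 25
B (Player 2): min(28, 16, 25) = 16
G (Player 1): max(27, -2, -5) = 27
H (Player 1): max(-32, -40, -25) = -25
I (Player 1): max(-16, -6, 2) = 2
F (Player 2): min(27, -25, 2) = -25
K (Player 1): max(-34, -46, 34) = 34
L (Player 1): max(21, 29, -13) = 29
M (Player 1): max(-33, -11, -30) = -11
J (Player 2): min(34, 29, -11) = -11
Root (Player 1): max(16, -25, -11) = 16
Player 1 picks the child with the highest value: B (value 16).

B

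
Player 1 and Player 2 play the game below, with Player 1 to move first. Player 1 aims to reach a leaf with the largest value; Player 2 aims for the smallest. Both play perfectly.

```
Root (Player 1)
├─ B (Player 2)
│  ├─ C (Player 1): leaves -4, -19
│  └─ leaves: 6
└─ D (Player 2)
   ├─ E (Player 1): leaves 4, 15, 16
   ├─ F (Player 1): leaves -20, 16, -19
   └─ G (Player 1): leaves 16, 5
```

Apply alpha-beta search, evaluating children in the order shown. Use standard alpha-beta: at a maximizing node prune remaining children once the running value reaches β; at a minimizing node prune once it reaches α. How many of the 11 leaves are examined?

C [α=-∞,β=+∞]: v=-4
B [α=-∞,β=+∞]: v=-4
E [α=-4,β=+∞]: v=16
F [α=-4,β=16]: v=16 after child 2 ≥ β → β-cutoff, skip 1
G [α=-4,β=16]: v=16 after child 1 ≥ β → β-cutoff, skip 1
D [α=-4,β=+∞]: v=16
Root [α=-∞,β=+∞]: v=16
Leaves evaluated: 9 of 11.

9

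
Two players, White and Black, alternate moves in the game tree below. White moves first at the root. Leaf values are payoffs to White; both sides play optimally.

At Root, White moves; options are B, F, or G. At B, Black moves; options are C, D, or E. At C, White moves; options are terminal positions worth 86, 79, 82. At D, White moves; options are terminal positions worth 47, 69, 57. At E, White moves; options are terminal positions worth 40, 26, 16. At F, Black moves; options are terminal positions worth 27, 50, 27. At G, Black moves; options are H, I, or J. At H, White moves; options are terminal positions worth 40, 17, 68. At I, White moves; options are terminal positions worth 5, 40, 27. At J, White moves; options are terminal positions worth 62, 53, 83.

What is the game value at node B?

40

C: max(86, 79, 82) = 86
D: max(47, 69, 57) = 69
E: max(40, 26, 16) = 40
B: min(86, 69, 40) = 40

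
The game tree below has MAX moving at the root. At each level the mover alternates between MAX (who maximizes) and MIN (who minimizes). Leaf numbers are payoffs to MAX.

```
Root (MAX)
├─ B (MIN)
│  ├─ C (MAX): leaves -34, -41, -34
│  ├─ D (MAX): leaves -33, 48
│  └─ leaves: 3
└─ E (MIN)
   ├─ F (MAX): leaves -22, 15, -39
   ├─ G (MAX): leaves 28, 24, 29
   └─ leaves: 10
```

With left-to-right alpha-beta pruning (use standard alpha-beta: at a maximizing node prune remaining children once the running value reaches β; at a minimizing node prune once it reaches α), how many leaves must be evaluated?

C [α=-∞,β=+∞]: v=-34
D [α=-∞,β=-34]: v=-33 after child 1 ≥ β → β-cutoff, skip 1
B [α=-∞,β=+∞]: v=-34
F [α=-34,β=+∞]: v=15
G [α=-34,β=15]: v=28 after child 1 ≥ β → β-cutoff, skip 2
E [α=-34,β=+∞]: v=10
Root [α=-∞,β=+∞]: v=10
Leaves evaluated: 10 of 13.

10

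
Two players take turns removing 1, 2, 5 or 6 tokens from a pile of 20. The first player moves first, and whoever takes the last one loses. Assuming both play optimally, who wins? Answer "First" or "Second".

Mark each pile size as W (mover wins) or L (mover loses):
i:   0  1  2  3  4  5  6  7  8  9 10 11 12 13 14 15 16 17 18 19 20
     W  L  W  W  L  W  W  W  L  W  W  L  W  W  W  L  W  W  L  W  W
Position 20 is W, so the first player wins.

First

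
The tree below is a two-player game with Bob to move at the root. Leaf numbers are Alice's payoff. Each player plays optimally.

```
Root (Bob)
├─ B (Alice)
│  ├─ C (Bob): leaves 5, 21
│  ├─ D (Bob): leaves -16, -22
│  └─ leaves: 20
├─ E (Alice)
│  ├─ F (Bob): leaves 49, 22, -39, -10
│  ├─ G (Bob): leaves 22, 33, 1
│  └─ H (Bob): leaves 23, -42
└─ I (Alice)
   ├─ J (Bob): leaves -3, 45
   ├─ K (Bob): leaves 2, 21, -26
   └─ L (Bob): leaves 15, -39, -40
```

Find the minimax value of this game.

-3

C (Bob): min(5, 21) = 5
D (Bob): min(-16, -22) = -22
B (Alice): max(5, -22, 20) = 20
F (Bob): min(49, 22, -39, -10) = -39
G (Bob): min(22, 33, 1) = 1
H (Bob): min(23, -42) = -42
E (Alice): max(-39, 1, -42) = 1
J (Bob): min(-3, 45) = -3
K (Bob): min(2, 21, -26) = -26
L (Bob): min(15, -39, -40) = -40
I (Alice): max(-3, -26, -40) = -3
Root (Bob): min(20, 1, -3) = -3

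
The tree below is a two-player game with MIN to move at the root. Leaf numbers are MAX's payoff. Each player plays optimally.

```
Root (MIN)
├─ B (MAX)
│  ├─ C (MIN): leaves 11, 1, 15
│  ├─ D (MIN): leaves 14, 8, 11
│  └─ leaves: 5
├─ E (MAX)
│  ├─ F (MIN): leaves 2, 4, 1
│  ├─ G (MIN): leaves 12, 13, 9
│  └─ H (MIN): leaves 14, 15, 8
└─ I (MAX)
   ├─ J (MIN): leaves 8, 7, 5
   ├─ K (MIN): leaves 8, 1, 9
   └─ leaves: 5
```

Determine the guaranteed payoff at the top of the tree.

5

C (MIN): min(11, 1, 15) = 1
D (MIN): min(14, 8, 11) = 8
B (MAX): max(1, 8, 5) = 8
F (MIN): min(2, 4, 1) = 1
G (MIN): min(12, 13, 9) = 9
H (MIN): min(14, 15, 8) = 8
E (MAX): max(1, 9, 8) = 9
J (MIN): min(8, 7, 5) = 5
K (MIN): min(8, 1, 9) = 1
I (MAX): max(5, 1, 5) = 5
Root (MIN): min(8, 9, 5) = 5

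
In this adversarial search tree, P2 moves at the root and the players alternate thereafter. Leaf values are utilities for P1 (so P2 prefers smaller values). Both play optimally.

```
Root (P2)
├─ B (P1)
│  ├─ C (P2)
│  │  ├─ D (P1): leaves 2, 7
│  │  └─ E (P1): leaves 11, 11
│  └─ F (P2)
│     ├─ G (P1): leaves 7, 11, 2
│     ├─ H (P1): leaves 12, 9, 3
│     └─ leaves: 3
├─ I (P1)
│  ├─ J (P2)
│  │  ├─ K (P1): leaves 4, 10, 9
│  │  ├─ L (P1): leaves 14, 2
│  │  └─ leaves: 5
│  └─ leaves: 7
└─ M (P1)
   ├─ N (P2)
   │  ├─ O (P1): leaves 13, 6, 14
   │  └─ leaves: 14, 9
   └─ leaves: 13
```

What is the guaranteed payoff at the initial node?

D (P1): max(2, 7) = 7
E (P1): max(11, 11) = 11
C (P2): min(7, 11) = 7
G (P1): max(7, 11, 2) = 11
H (P1): max(12, 9, 3) = 12
F (P2): min(11, 12, 3) = 3
B (P1): max(7, 3) = 7
K (P1): max(4, 10, 9) = 10
L (P1): max(14, 2) = 14
J (P2): min(10, 14, 5) = 5
I (P1): max(5, 7) = 7
O (P1): max(13, 6, 14) = 14
N (P2): min(14, 14, 9) = 9
M (P1): max(9, 13) = 13
Root (P2): min(7, 7, 13) = 7

7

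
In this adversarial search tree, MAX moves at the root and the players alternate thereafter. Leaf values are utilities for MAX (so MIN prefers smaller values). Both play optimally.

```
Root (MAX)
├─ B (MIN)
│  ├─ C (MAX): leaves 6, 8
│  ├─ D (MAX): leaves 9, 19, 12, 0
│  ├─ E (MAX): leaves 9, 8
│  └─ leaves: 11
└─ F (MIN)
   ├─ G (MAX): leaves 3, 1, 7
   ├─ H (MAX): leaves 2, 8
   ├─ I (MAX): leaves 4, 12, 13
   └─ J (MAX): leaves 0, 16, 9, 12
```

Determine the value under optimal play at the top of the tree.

C (MAX): max(6, 8) = 8
D (MAX): max(9, 19, 12, 0) = 19
E (MAX): max(9, 8) = 9
B (MIN): min(8, 19, 9, 11) = 8
G (MAX): max(3, 1, 7) = 7
H (MAX): max(2, 8) = 8
I (MAX): max(4, 12, 13) = 13
J (MAX): max(0, 16, 9, 12) = 16
F (MIN): min(7, 8, 13, 16) = 7
Root (MAX): max(8, 7) = 8

8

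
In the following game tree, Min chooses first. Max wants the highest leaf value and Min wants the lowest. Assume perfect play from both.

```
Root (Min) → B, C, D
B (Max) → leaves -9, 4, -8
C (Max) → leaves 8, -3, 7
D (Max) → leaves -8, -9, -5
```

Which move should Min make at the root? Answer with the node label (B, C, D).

D

B (Max): max(-9, 4, -8) = 4
C (Max): max(8, -3, 7) = 8
D (Max): max(-8, -9, -5) = -5
Root (Min): min(4, 8, -5) = -5
Min picks the child with the lowest value: D (value -5).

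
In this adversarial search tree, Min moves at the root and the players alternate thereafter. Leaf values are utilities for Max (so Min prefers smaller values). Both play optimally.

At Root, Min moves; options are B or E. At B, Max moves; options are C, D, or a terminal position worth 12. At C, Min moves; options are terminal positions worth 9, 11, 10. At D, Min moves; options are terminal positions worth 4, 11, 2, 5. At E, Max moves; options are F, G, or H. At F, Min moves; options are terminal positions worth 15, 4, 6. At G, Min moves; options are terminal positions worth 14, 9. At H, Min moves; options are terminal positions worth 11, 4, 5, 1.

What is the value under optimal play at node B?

C: min(9, 11, 10) = 9
D: min(4, 11, 2, 5) = 2
B: max(9, 2, 12) = 12

12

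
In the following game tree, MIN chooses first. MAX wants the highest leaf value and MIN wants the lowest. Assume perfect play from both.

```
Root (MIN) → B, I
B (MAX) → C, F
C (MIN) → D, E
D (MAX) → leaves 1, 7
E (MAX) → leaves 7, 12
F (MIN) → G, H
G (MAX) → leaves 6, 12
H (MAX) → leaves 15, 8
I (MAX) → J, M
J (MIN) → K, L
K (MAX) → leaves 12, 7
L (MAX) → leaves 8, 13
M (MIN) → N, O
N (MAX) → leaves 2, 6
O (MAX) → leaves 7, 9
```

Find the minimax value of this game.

12

D (MAX): max(1, 7) = 7
E (MAX): max(7, 12) = 12
C (MIN): min(7, 12) = 7
G (MAX): max(6, 12) = 12
H (MAX): max(15, 8) = 15
F (MIN): min(12, 15) = 12
B (MAX): max(7, 12) = 12
K (MAX): max(12, 7) = 12
L (MAX): max(8, 13) = 13
J (MIN): min(12, 13) = 12
N (MAX): max(2, 6) = 6
O (MAX): max(7, 9) = 9
M (MIN): min(6, 9) = 6
I (MAX): max(12, 6) = 12
Root (MIN): min(12, 12) = 12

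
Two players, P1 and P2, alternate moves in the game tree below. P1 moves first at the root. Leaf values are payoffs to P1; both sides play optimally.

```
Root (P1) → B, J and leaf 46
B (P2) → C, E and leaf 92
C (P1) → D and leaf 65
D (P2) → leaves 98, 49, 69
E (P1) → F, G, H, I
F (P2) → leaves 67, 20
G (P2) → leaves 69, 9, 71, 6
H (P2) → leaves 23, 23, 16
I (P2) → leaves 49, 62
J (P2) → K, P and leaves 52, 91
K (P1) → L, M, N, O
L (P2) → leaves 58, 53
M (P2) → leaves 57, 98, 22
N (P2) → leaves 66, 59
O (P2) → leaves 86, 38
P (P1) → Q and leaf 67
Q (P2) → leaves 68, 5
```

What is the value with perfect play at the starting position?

D (P2): min(98, 49, 69) = 49
C (P1): max(49, 65) = 65
F (P2): min(67, 20) = 20
G (P2): min(69, 9, 71, 6) = 6
H (P2): min(23, 23, 16) = 16
I (P2): min(49, 62) = 49
E (P1): max(20, 6, 16, 49) = 49
B (P2): min(65, 49, 92) = 49
L (P2): min(58, 53) = 53
M (P2): min(57, 98, 22) = 22
N (P2): min(66, 59) = 59
O (P2): min(86, 38) = 38
K (P1): max(53, 22, 59, 38) = 59
Q (P2): min(68, 5) = 5
P (P1): max(5, 67) = 67
J (P2): min(59, 67, 52, 91) = 52
Root (P1): max(49, 52, 46) = 52

52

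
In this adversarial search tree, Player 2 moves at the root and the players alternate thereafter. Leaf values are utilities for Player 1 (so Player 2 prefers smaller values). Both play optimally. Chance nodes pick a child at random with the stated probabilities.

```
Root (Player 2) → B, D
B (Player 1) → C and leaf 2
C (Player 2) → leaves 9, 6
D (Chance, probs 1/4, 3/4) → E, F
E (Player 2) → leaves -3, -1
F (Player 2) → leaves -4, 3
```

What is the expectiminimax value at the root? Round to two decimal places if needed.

C (Player 2): min(9, 6) = 6
B (Player 1): max(6, 2) = 6
E (Player 2): min(-3, -1) = -3
F (Player 2): min(-4, 3) = -4
D (Chance): 1/4·-3 + 3/4·-4 = -3.75
Root (Player 2): min(6, -3.75) = -3.75

-3.75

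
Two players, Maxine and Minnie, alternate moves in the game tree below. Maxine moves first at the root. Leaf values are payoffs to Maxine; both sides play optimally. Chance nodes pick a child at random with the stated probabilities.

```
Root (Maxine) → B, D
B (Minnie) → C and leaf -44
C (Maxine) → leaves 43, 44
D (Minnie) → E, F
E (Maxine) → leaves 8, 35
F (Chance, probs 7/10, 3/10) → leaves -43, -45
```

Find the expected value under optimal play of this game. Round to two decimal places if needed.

-43.6

C (Maxine): max(43, 44) = 44
B (Minnie): min(44, -44) = -44
E (Maxine): max(8, 35) = 35
F (Chance): 7/10·-43 + 3/10·-45 = -43.6
D (Minnie): min(35, -43.6) = -43.6
Root (Maxine): max(-44, -43.6) = -43.6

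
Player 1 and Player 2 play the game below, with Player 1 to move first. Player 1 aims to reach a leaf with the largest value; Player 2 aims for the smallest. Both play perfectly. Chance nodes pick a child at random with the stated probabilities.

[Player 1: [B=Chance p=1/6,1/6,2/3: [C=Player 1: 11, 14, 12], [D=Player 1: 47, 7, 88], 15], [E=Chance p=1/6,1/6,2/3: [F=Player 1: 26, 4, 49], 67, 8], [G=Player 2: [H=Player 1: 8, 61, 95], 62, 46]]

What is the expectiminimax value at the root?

46

C (Player 1): max(11, 14, 12) = 14
D (Player 1): max(47, 7, 88) = 88
B (Chance): 1/6·14 + 1/6·88 + 2/3·15 = 27
F (Player 1): max(26, 4, 49) = 49
E (Chance): 1/6·49 + 1/6·67 + 2/3·8 = 24.67
H (Player 1): max(8, 61, 95) = 95
G (Player 2): min(95, 62, 46) = 46
Root (Player 1): max(27, 24.67, 46) = 46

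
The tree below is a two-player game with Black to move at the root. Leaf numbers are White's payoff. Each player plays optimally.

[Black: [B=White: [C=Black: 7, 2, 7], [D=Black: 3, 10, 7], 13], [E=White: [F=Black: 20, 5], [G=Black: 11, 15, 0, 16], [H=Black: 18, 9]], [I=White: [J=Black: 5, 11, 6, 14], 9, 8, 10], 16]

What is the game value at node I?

10

J: min(5, 11, 6, 14) = 5
I: max(5, 9, 8, 10) = 10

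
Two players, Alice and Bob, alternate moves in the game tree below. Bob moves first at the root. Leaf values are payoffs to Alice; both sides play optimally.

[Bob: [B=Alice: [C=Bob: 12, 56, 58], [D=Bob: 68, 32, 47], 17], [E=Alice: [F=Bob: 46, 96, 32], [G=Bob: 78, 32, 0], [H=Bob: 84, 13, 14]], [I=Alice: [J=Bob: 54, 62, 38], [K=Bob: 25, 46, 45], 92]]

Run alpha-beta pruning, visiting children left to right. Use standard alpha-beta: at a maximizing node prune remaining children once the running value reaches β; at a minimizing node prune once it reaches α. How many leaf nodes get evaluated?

C [α=-∞,β=+∞]: v=12
D [α=12,β=+∞]: v=32
B [α=-∞,β=+∞]: v=32
F [α=-∞,β=32]: v=32
E [α=-∞,β=32]: v=32 after child 1 ≥ β → β-cutoff, skip 2
J [α=-∞,β=32]: v=38
I [α=-∞,β=32]: v=38 after child 1 ≥ β → β-cutoff, skip 2
Root [α=-∞,β=+∞]: v=32
Leaves evaluated: 13 of 23.

13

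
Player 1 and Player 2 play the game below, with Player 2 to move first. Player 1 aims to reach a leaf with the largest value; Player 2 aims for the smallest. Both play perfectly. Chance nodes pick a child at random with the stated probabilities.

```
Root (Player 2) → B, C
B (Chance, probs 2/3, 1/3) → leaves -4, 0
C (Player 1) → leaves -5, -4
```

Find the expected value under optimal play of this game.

B (Chance): 2/3·-4 + 1/3·0 = -2.67
C (Player 1): max(-5, -4) = -4
Root (Player 2): min(-2.67, -4) = -4

-4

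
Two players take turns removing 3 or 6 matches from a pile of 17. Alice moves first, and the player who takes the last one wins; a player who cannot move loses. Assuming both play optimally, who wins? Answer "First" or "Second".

Mark each pile size as W (mover wins) or L (mover loses):
i:   0  1  2  3  4  5  6  7  8  9 10 11 12 13 14 15 16 17
     L  L  L  W  W  W  W  W  W  L  L  L  W  W  W  W  W  W
Position 17 is W, so the first player wins.

First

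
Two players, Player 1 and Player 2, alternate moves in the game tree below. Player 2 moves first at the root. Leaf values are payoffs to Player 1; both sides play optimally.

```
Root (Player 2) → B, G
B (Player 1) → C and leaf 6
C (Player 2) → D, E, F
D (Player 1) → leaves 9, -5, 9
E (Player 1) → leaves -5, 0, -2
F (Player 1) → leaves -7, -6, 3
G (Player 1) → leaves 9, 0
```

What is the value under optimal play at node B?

D: max(9, -5, 9) = 9
E: max(-5, 0, -2) = 0
F: max(-7, -6, 3) = 3
C: min(9, 0, 3) = 0
B: max(0, 6) = 6

6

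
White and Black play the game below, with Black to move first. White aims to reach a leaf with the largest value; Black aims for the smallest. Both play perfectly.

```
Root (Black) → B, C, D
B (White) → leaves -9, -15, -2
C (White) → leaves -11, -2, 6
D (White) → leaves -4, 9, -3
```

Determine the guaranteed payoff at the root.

B (White): max(-9, -15, -2) = -2
C (White): max(-11, -2, 6) = 6
D (White): max(-4, 9, -3) = 9
Root (Black): min(-2, 6, 9) = -2

-2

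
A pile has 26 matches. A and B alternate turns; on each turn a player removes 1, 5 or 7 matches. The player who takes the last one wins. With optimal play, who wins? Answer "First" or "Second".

i:   0  1  2  3  4  5  6  7  8  9 10 11 12 13 14 15 16 17 18 19 20 21 22 23 24 25 26
     L  W  L  W  L  W  L  W  L  W  L  W  L  W  L  W  L  W  L  W  L  W  L  W  L  W  L
Position 26 is L, so the second player wins.

Second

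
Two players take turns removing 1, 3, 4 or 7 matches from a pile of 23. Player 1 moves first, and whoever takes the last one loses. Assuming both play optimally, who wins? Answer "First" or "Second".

First

Mark each pile size as W (mover wins) or L (mover loses):
i:   0  1  2  3  4  5  6  7  8  9 10 11 12 13 14 15 16 17 18 19 20 21 22 23
     W  L  W  L  W  W  W  W  W  L  W  L  W  W  W  W  W  L  W  L  W  W  W  W
Position 23 is W, so the first player wins.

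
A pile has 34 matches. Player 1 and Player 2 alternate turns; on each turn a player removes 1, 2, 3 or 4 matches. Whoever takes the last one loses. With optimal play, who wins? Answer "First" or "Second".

First

i:   0  1  2  3  4  5  6  7  8  9 10 11 12 13 14 15 16 17 18 19 20 21 22 23 24 25 26 27 28 29 30 31 32 33 34
     W  L  W  W  W  W  L  W  W  W  W  L  W  W  W  W  L  W  W  W  W  L  W  W  W  W  L  W  W  W  W  L  W  W  W
Position 34 is W, so the first player wins.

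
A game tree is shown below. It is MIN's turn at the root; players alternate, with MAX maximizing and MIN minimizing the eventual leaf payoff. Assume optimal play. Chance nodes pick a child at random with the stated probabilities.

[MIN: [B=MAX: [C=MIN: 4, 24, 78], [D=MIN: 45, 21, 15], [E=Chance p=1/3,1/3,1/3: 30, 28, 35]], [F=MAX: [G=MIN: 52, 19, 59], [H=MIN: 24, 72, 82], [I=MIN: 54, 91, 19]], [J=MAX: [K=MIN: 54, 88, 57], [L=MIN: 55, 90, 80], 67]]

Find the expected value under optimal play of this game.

24

C (MIN): min(4, 24, 78) = 4
D (MIN): min(45, 21, 15) = 15
E (Chance): 1/3·30 + 1/3·28 + 1/3·35 = 31
B (MAX): max(4, 15, 31) = 31
G (MIN): min(52, 19, 59) = 19
H (MIN): min(24, 72, 82) = 24
I (MIN): min(54, 91, 19) = 19
F (MAX): max(19, 24, 19) = 24
K (MIN): min(54, 88, 57) = 54
L (MIN): min(55, 90, 80) = 55
J (MAX): max(54, 55, 67) = 67
Root (MIN): min(31, 24, 67) = 24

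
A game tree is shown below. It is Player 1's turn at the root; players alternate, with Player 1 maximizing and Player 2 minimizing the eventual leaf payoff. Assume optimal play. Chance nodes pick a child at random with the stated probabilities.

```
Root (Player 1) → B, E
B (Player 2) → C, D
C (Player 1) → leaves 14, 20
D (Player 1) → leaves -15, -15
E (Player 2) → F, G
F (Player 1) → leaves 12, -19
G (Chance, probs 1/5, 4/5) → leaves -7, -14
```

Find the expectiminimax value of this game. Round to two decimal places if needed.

C (Player 1): max(14, 20) = 20
D (Player 1): max(-15, -15) = -15
B (Player 2): min(20, -15) = -15
F (Player 1): max(12, -19) = 12
G (Chance): 1/5·-7 + 4/5·-14 = -12.6
E (Player 2): min(12, -12.6) = -12.6
Root (Player 1): max(-15, -12.6) = -12.6

-12.6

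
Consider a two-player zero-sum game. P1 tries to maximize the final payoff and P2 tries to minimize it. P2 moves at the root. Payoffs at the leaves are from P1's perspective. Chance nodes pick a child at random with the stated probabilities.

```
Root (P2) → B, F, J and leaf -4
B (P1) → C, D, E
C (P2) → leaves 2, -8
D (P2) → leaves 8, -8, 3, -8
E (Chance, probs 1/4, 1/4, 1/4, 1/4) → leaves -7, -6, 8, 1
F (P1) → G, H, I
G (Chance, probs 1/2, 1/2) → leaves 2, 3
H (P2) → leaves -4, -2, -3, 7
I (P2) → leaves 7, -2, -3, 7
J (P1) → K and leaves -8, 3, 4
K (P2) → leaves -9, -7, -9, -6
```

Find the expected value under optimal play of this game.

C (P2): min(2, -8) = -8
D (P2): min(8, -8, 3, -8) = -8
E (Chance): 1/4·-7 + 1/4·-6 + 1/4·8 + 1/4·1 = -1
B (P1): max(-8, -8, -1) = -1
G (Chance): 1/2·2 + 1/2·3 = 2.5
H (P2): min(-4, -2, -3, 7) = -4
I (P2): min(7, -2, -3, 7) = -3
F (P1): max(2.5, -4, -3) = 2.5
K (P2): min(-9, -7, -9, -6) = -9
J (P1): max(-9, -8, 3, 4) = 4
Root (P2): min(-1, 2.5, 4, -4) = -4

-4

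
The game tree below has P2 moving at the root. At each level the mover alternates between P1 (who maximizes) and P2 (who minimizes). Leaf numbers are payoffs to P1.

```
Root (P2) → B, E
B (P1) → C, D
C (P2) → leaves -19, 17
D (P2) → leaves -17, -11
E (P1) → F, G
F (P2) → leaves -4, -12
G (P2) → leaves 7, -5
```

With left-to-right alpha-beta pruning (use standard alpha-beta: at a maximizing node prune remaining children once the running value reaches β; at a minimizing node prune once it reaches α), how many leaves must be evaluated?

6

C [α=-∞,β=+∞]: v=-19
D [α=-19,β=+∞]: v=-17
B [α=-∞,β=+∞]: v=-17
F [α=-∞,β=-17]: v=-12
E [α=-∞,β=-17]: v=-12 after child 1 ≥ β → β-cutoff, skip 1
Root [α=-∞,β=+∞]: v=-17
Leaves evaluated: 6 of 8.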